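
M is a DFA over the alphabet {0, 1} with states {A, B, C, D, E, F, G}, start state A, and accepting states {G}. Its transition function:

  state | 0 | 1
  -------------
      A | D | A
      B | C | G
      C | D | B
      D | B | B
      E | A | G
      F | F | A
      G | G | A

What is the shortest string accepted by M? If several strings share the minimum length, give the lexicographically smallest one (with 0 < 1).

001

A breadth-first search from A reaches an accepting state first via the path A → D → B → G on input 001.
No string of length < 3 is accepted (BFS exhausts all shorter strings without reaching an accepting state), and 001 is the lexicographically least accepting string of length 3.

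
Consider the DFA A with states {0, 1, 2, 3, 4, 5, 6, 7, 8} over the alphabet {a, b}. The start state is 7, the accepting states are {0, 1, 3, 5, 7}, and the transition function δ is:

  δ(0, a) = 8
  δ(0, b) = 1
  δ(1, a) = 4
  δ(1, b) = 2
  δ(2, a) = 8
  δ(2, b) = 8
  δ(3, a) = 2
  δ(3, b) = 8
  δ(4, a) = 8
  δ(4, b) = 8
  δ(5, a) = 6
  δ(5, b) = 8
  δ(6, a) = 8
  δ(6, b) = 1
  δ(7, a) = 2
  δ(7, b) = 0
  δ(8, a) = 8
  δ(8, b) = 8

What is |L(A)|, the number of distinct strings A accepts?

3

The useful subgraph on states {0, 1, 7} is acyclic, so L(A) is finite; the longest accepting path visits 3 useful states, giving maximum string length 2.
Counting accepting paths from 7 by length: 1 of length 0, 1 of length 1, 1 of length 2. Total 3.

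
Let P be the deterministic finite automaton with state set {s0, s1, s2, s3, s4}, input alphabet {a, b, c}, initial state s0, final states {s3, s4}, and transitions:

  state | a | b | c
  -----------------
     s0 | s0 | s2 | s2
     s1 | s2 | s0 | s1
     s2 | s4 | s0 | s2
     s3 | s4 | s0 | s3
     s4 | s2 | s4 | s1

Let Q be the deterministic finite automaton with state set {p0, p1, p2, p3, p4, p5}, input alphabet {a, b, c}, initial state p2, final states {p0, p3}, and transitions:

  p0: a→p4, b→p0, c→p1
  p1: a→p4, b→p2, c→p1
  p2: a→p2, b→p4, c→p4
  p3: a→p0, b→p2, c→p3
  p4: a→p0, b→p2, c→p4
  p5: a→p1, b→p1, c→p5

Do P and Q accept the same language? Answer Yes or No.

Yes

Exploring the product automaton P × Q from the start pair (s0, p2), following both machines on each input symbol, reaches 4 state pairs: (s0, p2), (s2, p4), (s4, p0), (s1, p1).
P accepts in {s3, s4} and Q accepts in {p0, p3}. In every reachable pair the two components are either both accepting — (s4, p0) — or both non-accepting, so no string is accepted by exactly one of the machines: L(P) \ L(Q) and L(Q) \ L(P) are both empty.
Hence every string is accepted by P iff it is accepted by Q, and the two languages coincide.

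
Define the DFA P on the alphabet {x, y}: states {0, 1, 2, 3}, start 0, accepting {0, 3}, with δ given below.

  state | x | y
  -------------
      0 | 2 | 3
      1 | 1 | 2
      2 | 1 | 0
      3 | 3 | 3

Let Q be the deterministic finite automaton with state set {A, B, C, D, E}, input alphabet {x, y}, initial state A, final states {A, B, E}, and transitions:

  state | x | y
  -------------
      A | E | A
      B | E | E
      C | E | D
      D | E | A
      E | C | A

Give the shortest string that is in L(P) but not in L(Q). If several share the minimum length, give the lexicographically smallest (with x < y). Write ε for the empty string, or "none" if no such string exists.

yxx

The string yxx is accepted by P but not by Q.
No shorter string lies in the difference, and yxx is the lexicographically first length-3 string in L(P) \ L(Q).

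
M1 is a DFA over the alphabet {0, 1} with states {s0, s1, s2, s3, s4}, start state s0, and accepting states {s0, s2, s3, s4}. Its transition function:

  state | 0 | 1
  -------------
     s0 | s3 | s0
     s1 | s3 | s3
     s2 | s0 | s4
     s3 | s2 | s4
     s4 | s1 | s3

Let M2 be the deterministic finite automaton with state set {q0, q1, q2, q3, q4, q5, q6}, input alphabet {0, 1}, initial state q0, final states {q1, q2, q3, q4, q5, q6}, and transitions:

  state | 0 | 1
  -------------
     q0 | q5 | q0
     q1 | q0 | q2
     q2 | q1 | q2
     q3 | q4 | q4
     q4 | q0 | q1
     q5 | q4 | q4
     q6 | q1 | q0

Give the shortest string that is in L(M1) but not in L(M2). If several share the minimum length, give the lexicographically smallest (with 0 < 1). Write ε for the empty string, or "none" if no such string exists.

The empty string ε is accepted by M1 but not by M2.
Since ε is the unique shortest string, it is the required witness.

ε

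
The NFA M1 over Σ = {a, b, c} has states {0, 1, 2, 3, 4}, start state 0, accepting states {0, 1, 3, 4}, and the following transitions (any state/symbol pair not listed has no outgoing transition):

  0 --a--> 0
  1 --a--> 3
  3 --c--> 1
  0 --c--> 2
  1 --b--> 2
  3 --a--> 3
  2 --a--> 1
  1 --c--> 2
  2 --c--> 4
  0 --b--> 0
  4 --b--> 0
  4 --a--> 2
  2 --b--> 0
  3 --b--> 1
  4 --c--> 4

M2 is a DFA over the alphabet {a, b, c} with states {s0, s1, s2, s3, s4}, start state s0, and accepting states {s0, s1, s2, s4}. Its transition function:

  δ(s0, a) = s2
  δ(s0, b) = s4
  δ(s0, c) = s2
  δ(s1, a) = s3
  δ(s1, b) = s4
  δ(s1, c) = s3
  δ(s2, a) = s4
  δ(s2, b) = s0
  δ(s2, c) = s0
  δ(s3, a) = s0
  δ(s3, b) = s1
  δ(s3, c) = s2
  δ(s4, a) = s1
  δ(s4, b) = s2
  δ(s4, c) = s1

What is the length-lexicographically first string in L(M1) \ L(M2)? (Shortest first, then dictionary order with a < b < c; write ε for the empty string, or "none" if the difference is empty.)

baa

The string baa is accepted by M1 but not by M2.
No shorter string lies in the difference, and baa is the lexicographically first length-3 string in L(M1) \ L(M2).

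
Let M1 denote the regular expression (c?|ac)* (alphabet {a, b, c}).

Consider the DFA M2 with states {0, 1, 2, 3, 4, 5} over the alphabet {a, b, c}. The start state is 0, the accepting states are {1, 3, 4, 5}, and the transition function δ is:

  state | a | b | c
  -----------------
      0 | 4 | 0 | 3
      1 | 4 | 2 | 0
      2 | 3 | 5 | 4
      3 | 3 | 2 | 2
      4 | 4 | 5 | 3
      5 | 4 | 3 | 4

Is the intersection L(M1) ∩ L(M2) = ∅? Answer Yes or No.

No

The string c is accepted by both M1 and M2.
Hence L(M1) ∩ L(M2) ≠ ∅.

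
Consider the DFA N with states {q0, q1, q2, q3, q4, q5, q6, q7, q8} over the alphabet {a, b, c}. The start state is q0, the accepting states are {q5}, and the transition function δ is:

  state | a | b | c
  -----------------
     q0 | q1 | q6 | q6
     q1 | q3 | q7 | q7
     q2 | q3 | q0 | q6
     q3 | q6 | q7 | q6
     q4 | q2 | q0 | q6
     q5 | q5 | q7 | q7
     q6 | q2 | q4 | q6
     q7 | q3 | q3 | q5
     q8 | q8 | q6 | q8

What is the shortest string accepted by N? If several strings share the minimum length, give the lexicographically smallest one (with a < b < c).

abc

A breadth-first search from q0 reaches an accepting state first via the path q0 → q1 → q7 → q5 on input abc.
No string of length < 3 is accepted (BFS exhausts all shorter strings without reaching an accepting state), and abc is the lexicographically least accepting string of length 3.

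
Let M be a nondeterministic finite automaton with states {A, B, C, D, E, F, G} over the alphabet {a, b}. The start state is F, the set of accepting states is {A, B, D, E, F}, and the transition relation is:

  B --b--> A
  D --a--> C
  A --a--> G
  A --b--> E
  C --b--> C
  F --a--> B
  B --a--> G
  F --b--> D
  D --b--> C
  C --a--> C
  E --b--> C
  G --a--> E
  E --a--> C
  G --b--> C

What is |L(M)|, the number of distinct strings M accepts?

7

The useful subgraph on states {A, B, D, E, F, G} is acyclic, so L(M) is finite; the longest accepting path visits 5 useful states, giving maximum string length 4.
Counting accepting paths from F by length: 1 of length 0, 2 of length 1, 1 of length 2, 2 of length 3, 1 of length 4. Total 7.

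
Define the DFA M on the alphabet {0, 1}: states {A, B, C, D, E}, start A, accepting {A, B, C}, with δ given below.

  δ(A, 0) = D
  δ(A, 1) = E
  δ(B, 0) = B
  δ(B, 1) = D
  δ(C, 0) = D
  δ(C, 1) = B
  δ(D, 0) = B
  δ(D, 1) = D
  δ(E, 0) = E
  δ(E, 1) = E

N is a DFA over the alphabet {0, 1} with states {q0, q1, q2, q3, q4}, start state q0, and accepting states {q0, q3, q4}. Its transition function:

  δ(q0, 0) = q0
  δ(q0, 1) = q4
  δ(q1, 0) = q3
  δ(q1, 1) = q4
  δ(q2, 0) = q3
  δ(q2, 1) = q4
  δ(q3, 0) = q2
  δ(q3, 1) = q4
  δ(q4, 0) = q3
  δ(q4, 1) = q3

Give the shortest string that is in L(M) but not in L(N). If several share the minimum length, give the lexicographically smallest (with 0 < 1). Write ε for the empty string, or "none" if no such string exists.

The string 0100 is accepted by M but not by N.
No shorter string lies in the difference, and 0100 is the lexicographically first length-4 string in L(M) \ L(N).

0100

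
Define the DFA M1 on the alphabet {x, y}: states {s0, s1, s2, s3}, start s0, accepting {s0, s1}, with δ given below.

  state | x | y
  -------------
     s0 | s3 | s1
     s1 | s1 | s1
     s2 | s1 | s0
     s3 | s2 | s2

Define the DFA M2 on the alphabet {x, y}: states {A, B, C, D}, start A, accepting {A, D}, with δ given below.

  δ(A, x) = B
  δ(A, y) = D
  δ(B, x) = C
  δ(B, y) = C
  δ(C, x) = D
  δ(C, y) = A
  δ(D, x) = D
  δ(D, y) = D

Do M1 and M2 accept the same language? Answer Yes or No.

Yes

Exploring the product automaton M1 × M2 from the start pair (s0, A), following both machines on each input symbol, reaches 4 state pairs: (s0, A), (s3, B), (s1, D), (s2, C).
M1 accepts in {s0, s1} and M2 accepts in {A, D}. In every reachable pair the two components are either both accepting — (s0, A), (s1, D) — or both non-accepting, so no string is accepted by exactly one of the machines: L(M1) \ L(M2) and L(M2) \ L(M1) are both empty.
Hence every string is accepted by M1 iff it is accepted by M2, and the two languages coincide.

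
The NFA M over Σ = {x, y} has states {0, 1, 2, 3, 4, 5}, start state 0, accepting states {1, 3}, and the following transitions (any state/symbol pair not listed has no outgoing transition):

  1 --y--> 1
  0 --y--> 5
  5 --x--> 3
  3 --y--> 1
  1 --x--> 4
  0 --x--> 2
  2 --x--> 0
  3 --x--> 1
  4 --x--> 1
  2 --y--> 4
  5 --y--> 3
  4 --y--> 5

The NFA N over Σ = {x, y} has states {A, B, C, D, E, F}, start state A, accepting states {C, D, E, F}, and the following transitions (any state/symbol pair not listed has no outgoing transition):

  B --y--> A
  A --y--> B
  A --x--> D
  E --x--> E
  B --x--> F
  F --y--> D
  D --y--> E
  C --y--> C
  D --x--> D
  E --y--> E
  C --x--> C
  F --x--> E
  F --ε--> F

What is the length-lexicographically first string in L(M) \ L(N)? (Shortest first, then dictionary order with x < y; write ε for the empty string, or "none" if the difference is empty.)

yy

The string yy is accepted by M but not by N.
No shorter string lies in the difference, and yy is the lexicographically first length-2 string in L(M) \ L(N).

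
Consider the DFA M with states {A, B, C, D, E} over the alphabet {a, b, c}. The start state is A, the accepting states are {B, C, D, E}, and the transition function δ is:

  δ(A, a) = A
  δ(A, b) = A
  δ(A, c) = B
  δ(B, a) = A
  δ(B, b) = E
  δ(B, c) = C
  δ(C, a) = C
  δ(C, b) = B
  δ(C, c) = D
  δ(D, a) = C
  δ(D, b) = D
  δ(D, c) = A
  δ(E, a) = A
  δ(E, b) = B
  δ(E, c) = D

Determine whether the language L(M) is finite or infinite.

State A is reachable from the start and can reach an accepting state, and it lies on the cycle A → A.
Traversing that cycle any number of times yields accepted strings of unbounded length, so the language is infinite.

infinite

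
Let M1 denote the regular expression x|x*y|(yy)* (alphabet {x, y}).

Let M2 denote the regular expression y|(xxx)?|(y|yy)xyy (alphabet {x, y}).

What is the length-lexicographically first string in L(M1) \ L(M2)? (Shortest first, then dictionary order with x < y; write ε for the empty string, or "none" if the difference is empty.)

x

The string x is accepted by M1 but not by M2.
No shorter string lies in the difference, and x is the lexicographically first length-1 string in L(M1) \ L(M2).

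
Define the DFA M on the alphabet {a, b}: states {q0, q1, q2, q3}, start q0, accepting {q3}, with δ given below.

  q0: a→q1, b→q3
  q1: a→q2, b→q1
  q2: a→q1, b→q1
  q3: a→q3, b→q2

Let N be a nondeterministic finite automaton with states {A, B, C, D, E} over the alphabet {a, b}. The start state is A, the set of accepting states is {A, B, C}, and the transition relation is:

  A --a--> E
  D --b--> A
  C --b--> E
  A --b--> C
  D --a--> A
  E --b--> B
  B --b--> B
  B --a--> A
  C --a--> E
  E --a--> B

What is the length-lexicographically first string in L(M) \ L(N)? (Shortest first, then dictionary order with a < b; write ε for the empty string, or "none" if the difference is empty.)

ba

The string ba is accepted by M but not by N.
No shorter string lies in the difference, and ba is the lexicographically first length-2 string in L(M) \ L(N).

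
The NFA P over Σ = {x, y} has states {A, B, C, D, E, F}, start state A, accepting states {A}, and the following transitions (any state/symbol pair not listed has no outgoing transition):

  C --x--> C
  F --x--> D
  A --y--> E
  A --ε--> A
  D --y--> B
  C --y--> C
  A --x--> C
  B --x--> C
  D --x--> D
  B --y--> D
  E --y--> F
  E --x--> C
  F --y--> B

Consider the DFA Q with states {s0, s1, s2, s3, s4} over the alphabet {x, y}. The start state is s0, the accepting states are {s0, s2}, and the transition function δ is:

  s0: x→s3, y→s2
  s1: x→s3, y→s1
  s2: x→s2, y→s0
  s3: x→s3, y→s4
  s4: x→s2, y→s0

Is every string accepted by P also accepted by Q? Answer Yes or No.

Exploring the product automaton P × Q from the start pair (A, s0), following both machines on each input symbol, reaches 11 state pairs: (A, s0), (C, s3), (E, s2), (C, s4), (C, s2), (F, s0), (C, s0), (D, s3), (B, s2), (B, s4), (D, s0).
P accepts in {A} and Q accepts in {s0, s2}. The reachable pairs whose P-component is accepting are (A, s0); in each of them the Q-component is accepting too, so the product for L(P) \ L(Q) (P-component accepting, Q-component rejecting) has no reachable accepting pair and the difference is empty.
Hence every string in L(P) is also in L(Q).

Yes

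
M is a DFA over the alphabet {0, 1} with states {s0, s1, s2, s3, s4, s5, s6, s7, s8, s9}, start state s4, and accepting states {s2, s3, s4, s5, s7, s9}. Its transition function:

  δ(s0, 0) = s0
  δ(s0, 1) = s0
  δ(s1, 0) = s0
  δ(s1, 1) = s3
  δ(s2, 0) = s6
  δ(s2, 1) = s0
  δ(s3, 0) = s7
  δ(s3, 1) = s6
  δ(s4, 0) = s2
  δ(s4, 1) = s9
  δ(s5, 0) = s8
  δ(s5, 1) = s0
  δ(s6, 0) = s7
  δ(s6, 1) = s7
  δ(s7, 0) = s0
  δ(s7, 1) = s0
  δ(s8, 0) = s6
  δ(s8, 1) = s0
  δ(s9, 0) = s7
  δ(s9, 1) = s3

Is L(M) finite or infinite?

The useful states (reachable from s4 and able to reach an accepting state) are {s2, s3, s4, s6, s7, s9}.
Restricted to these states the transition graph has no cycle, so every accepting path has bounded length and L is finite.

finite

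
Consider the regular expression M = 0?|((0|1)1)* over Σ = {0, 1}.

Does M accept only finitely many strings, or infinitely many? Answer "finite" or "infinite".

The expression contains a Kleene star applied to a subexpression that matches at least one nonempty string, so it matches strings of unbounded length.
Hence L(M) is infinite.

infinite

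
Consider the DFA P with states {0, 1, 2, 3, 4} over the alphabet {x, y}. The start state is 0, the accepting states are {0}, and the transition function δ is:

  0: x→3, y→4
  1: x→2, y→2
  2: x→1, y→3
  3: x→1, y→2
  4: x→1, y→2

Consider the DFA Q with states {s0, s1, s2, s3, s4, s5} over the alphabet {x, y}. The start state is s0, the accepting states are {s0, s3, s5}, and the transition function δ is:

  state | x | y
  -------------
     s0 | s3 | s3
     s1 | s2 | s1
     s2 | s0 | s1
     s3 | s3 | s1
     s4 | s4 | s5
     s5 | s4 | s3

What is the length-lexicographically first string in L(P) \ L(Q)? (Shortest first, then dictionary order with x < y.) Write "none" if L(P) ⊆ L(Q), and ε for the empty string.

Exploring the product automaton P × Q from the start pair (0, s0), following both machines on each input symbol, reaches 9 state pairs: (0, s0), (3, s3), (4, s3), (1, s3), (2, s1), (2, s3), (1, s2), (3, s1), (2, s0).
P accepts in {0} and Q accepts in {s0, s3, s5}. The reachable pairs whose P-component is accepting are (0, s0); in each of them the Q-component is accepting too, so the product for L(P) \ L(Q) (P-component accepting, Q-component rejecting) has no reachable accepting pair and the difference is empty.
So every string accepted by P is also accepted by Q: L(P) \ L(Q) = ∅ and there is no such string.

none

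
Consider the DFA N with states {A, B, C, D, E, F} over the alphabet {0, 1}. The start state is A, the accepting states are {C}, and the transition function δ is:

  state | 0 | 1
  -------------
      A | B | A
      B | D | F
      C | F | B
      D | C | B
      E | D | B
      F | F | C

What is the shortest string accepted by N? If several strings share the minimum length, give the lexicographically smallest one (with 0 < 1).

A breadth-first search from A reaches an accepting state first via the path A → B → D → C on input 000.
No string of length < 3 is accepted (BFS exhausts all shorter strings without reaching an accepting state), and 000 is the lexicographically least accepting string of length 3.

000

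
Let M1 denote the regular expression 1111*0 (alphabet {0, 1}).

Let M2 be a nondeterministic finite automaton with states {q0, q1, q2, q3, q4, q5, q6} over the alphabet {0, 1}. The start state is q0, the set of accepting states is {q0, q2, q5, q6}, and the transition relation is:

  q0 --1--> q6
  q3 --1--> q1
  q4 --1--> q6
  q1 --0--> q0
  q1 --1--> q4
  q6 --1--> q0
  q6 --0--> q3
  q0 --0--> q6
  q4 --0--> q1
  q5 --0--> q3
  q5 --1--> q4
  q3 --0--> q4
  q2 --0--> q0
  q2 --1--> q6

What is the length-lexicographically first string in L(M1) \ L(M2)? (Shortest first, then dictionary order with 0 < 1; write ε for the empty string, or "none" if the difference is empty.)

1110

The string 1110 is accepted by M1 but not by M2.
No shorter string lies in the difference, and 1110 is the lexicographically first length-4 string in L(M1) \ L(M2).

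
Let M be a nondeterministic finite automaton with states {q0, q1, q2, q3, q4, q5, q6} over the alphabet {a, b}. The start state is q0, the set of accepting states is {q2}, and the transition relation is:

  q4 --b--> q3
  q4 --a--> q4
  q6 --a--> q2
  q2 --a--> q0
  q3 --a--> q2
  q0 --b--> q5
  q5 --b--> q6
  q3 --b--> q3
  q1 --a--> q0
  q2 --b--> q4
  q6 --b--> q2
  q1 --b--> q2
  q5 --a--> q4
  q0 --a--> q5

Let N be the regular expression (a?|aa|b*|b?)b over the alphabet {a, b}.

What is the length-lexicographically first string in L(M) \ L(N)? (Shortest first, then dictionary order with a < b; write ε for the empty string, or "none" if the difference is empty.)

The string aba is accepted by M but not by N.
No shorter string lies in the difference, and aba is the lexicographically first length-3 string in L(M) \ L(N).

aba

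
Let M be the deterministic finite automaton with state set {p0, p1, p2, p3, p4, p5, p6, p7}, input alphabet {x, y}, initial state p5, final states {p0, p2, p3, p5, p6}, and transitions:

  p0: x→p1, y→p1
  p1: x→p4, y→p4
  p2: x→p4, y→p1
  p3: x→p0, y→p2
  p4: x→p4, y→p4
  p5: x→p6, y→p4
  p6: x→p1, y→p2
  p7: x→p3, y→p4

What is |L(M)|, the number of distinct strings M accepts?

3

The useful subgraph on states {p2, p5, p6} is acyclic, so L(M) is finite; the longest accepting path visits 3 useful states, giving maximum string length 2.
Counting accepting paths from p5 by length: 1 of length 0, 1 of length 1, 1 of length 2. Total 3.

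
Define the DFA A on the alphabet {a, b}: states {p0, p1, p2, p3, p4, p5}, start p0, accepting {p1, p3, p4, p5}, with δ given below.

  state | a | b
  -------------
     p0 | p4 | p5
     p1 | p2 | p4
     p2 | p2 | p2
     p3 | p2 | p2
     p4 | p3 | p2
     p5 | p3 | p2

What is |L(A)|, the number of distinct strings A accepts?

The useful subgraph on states {p0, p3, p4, p5} is acyclic, so L(A) is finite; the longest accepting path visits 3 useful states, giving maximum string length 2.
Counting accepting paths from p0 by length: 2 of length 1, 2 of length 2. Total 4.

4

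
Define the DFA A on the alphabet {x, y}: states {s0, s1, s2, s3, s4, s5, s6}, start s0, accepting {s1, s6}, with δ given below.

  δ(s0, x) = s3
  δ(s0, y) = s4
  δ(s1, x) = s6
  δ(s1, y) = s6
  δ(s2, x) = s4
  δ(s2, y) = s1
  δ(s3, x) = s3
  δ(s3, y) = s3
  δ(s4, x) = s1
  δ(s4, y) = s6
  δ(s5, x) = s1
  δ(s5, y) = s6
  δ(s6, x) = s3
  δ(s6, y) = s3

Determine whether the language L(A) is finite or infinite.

finite

The useful states (reachable from s0 and able to reach an accepting state) are {s0, s1, s4, s6}.
Restricted to these states the transition graph has no cycle, so every accepting path has bounded length and L is finite.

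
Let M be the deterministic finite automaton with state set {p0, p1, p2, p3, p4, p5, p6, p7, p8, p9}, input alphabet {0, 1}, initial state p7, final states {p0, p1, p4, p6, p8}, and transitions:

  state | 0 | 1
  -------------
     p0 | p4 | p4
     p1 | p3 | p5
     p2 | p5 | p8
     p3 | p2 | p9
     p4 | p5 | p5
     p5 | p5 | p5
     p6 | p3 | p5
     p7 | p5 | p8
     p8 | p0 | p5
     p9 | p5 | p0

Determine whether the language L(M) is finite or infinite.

The useful states (reachable from p7 and able to reach an accepting state) are {p0, p4, p7, p8}.
Restricted to these states the transition graph has no cycle, so every accepting path has bounded length and L is finite.

finite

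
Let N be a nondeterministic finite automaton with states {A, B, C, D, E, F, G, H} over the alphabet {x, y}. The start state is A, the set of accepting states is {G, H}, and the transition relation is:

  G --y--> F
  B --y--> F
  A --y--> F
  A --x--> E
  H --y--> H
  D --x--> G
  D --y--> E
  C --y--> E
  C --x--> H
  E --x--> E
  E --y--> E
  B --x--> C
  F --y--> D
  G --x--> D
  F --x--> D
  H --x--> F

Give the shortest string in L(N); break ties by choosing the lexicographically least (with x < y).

yxx

A breadth-first search from A reaches an accepting state first via the path A → F → D → G on input yxx.
No string of length < 3 is accepted (BFS exhausts all shorter strings without reaching an accepting state), and yxx is the lexicographically least accepting string of length 3.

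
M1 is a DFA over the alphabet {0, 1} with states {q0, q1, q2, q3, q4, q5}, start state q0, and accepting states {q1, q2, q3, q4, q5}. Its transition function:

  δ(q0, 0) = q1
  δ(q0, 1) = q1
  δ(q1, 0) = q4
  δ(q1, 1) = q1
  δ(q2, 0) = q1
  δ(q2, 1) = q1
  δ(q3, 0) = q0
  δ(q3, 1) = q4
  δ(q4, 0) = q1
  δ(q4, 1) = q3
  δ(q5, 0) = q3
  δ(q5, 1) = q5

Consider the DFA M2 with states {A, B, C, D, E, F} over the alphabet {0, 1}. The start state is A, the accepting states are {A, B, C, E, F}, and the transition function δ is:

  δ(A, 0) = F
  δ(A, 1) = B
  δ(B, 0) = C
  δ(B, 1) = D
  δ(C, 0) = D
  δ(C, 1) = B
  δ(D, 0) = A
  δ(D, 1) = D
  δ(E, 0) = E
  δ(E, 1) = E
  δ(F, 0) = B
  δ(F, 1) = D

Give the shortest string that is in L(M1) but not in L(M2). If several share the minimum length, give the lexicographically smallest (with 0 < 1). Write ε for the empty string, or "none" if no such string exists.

The string 01 is accepted by M1 but not by M2.
No shorter string lies in the difference, and 01 is the lexicographically first length-2 string in L(M1) \ L(M2).

01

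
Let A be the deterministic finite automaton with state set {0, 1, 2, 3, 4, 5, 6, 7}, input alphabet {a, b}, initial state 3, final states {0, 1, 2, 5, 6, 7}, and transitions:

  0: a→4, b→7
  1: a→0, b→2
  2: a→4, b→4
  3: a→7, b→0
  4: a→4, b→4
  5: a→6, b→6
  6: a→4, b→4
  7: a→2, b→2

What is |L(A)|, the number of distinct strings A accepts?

The useful subgraph on states {0, 2, 3, 7} is acyclic, so L(A) is finite; the longest accepting path visits 4 useful states, giving maximum string length 3.
Counting accepting paths from 3 by length: 2 of length 1, 3 of length 2, 2 of length 3. Total 7.

7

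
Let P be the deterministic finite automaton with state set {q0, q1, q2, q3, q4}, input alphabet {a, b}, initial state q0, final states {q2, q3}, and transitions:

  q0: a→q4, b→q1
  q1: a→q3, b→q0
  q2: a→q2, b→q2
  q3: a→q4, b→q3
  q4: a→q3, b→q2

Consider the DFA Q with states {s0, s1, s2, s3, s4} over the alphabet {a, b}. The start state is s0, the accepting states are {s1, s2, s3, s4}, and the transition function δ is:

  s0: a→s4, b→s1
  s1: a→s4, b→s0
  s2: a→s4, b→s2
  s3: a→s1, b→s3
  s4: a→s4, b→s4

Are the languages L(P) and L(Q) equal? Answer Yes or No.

No

The string a is accepted by Q but rejected by P.
So L(P) ≠ L(Q).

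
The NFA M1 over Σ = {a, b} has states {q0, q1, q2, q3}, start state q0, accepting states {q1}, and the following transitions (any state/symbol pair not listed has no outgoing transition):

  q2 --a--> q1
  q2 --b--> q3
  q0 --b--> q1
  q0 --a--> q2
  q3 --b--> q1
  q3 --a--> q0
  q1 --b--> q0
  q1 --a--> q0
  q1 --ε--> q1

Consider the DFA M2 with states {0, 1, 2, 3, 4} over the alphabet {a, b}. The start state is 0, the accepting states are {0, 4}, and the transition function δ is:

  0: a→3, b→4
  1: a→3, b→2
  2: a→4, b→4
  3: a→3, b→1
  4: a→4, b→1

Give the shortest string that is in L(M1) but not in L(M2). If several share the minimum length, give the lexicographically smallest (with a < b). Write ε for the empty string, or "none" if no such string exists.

aa

The string aa is accepted by M1 but not by M2.
No shorter string lies in the difference, and aa is the lexicographically first length-2 string in L(M1) \ L(M2).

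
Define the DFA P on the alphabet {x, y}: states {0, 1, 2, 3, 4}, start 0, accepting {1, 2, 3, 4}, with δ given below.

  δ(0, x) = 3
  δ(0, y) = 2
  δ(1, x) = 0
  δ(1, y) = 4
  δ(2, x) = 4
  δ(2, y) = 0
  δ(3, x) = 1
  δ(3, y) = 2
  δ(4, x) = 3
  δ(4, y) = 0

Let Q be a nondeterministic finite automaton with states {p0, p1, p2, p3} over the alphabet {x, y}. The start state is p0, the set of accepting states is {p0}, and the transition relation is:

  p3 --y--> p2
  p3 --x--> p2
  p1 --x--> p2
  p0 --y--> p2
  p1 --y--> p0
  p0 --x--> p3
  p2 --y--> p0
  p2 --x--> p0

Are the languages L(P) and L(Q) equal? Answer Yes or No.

No

The string x is accepted by P but rejected by Q.
So L(P) ≠ L(Q).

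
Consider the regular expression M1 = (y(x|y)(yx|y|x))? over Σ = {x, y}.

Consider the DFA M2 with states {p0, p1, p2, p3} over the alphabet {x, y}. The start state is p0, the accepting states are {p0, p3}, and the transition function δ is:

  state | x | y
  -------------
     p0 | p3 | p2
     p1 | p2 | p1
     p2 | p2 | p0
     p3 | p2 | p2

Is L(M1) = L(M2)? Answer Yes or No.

The string yxx is accepted by M1 but rejected by M2.
So L(M1) ≠ L(M2).

No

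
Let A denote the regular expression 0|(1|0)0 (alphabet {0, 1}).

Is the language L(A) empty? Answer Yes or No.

No

The string 0 matches the expression, so it belongs to L(A).
Since L(A) contains at least one string, it is not empty.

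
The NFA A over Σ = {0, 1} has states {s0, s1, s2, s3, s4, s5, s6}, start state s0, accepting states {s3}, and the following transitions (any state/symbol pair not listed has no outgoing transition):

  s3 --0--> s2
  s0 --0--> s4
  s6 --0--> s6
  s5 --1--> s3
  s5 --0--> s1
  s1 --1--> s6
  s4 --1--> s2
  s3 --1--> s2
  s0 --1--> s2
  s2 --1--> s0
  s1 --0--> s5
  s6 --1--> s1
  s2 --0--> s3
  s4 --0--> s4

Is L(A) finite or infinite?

State s0 is reachable from the start and can reach an accepting state, and it lies on the cycle s0 → s2 → s0.
Traversing that cycle any number of times yields accepted strings of unbounded length, so the language is infinite.

infinite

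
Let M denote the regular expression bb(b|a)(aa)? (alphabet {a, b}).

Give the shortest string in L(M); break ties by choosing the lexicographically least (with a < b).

bba

By inspection of the expression, no string of length less than 3 matches, and bba is the lexicographically first match of length 3.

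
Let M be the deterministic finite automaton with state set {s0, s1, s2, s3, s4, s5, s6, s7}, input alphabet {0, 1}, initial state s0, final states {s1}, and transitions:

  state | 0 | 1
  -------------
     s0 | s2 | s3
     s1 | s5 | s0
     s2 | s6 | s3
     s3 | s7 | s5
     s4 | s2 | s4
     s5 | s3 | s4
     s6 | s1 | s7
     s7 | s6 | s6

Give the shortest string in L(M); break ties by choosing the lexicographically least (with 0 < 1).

000

A breadth-first search from s0 reaches an accepting state first via the path s0 → s2 → s6 → s1 on input 000.
No string of length < 3 is accepted (BFS exhausts all shorter strings without reaching an accepting state), and 000 is the lexicographically least accepting string of length 3.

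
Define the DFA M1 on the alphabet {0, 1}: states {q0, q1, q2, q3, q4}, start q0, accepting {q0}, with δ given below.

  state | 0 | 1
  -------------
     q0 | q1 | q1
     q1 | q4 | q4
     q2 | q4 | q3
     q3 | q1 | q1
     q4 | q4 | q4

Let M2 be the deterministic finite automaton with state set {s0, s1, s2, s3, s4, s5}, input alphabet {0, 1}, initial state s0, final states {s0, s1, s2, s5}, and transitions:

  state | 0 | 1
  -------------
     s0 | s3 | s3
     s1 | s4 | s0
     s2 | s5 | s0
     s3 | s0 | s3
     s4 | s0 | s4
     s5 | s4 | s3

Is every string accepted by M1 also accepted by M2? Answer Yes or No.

Yes

Exploring the product automaton M1 × M2 from the start pair (q0, s0), following both machines on each input symbol, reaches 4 state pairs: (q0, s0), (q1, s3), (q4, s0), (q4, s3).
M1 accepts in {q0} and M2 accepts in {s0, s1, s2, s5}. The reachable pairs whose M1-component is accepting are (q0, s0); in each of them the M2-component is accepting too, so the product for L(M1) \ L(M2) (M1-component accepting, M2-component rejecting) has no reachable accepting pair and the difference is empty.
Hence every string in L(M1) is also in L(M2).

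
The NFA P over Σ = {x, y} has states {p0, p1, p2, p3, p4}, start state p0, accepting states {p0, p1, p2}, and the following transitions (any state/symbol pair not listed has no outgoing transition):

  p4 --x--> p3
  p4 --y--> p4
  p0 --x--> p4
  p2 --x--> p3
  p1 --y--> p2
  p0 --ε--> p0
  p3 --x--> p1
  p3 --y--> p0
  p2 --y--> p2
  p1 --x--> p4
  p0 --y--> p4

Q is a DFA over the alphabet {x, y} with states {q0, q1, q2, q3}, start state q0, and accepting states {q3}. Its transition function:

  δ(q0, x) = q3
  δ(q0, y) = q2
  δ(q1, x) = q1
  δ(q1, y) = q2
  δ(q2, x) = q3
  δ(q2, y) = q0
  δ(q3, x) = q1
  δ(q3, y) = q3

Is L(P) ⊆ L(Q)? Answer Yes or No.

The empty string ε is in L(P) but not in L(Q).
So L(P) ⊄ L(Q).

No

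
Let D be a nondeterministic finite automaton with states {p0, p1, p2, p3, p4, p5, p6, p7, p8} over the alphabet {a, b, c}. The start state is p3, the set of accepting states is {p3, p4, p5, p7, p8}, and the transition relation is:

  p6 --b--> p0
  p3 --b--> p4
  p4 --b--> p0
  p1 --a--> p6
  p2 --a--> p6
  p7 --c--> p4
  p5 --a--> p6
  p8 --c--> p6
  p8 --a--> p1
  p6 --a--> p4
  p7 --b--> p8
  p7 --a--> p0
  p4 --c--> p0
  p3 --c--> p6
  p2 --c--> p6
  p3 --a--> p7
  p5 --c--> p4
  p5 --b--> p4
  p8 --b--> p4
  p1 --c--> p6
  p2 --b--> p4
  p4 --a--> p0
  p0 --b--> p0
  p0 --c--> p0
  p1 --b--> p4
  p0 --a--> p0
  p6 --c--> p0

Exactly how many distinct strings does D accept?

11

The useful subgraph on states {p1, p3, p4, p6, p7, p8} is acyclic, so L(D) is finite; the longest accepting path visits 6 useful states, giving maximum string length 5.
Counting accepting paths from p3 by length: 1 of length 0, 2 of length 1, 3 of length 2, 1 of length 3, 2 of length 4, 2 of length 5. Total 11.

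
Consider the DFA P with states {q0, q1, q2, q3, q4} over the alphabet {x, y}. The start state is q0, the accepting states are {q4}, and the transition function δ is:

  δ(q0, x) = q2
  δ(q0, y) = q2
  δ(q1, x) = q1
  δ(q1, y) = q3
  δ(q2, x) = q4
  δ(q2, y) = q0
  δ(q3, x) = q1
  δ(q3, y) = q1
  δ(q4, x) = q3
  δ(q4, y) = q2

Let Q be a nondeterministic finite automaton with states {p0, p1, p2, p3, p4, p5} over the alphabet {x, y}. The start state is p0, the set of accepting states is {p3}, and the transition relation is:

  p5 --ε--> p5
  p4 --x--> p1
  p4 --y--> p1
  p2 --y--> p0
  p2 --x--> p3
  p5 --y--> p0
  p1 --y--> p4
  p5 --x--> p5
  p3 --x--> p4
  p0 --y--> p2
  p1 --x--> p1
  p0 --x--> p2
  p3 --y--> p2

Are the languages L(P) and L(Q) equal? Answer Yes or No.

Exploring the product automaton P × Q from the start pair (q0, p0), following both machines on each input symbol, reaches 5 state pairs: (q0, p0), (q2, p2), (q4, p3), (q3, p4), (q1, p1).
P accepts in {q4} and Q accepts in {p3}. In every reachable pair the two components are either both accepting — (q4, p3) — or both non-accepting, so no string is accepted by exactly one of the machines: L(P) \ L(Q) and L(Q) \ L(P) are both empty.
Hence every string is accepted by P iff it is accepted by Q, and the two languages coincide.

Yes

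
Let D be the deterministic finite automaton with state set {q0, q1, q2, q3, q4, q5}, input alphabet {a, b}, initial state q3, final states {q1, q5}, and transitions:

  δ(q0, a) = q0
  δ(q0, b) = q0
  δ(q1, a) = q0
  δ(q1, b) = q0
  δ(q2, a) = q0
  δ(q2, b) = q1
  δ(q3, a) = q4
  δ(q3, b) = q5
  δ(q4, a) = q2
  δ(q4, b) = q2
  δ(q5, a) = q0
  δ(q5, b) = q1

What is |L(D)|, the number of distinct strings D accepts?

4

The useful subgraph on states {q1, q2, q3, q4, q5} is acyclic, so L(D) is finite; the longest accepting path visits 4 useful states, giving maximum string length 3.
Counting accepting paths from q3 by length: 1 of length 1, 1 of length 2, 2 of length 3. Total 4.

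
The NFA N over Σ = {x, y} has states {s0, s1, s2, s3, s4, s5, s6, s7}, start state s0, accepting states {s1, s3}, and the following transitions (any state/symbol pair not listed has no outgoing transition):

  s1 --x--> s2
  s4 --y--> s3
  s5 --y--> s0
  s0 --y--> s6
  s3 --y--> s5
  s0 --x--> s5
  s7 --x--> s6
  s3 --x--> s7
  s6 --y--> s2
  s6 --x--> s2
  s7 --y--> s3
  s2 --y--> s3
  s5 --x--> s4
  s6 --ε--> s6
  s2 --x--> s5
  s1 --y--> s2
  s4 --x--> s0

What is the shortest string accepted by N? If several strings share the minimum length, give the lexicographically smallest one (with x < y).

A breadth-first search from s0 reaches an accepting state first via the path s0 → s5 → s4 → s3 on input xxy.
No string of length < 3 is accepted (BFS exhausts all shorter strings without reaching an accepting state), and xxy is the lexicographically least accepting string of length 3.

xxy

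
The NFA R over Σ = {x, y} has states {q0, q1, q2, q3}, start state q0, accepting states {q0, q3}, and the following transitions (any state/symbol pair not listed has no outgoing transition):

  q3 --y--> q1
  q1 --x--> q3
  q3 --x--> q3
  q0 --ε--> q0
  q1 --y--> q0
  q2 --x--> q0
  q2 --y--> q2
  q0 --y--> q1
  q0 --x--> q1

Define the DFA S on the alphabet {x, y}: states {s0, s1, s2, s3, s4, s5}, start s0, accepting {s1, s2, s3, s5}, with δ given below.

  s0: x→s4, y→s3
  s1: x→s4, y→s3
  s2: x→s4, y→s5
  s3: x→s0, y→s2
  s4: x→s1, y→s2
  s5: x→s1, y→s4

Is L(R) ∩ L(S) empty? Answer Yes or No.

No

The string xx is accepted by both R and S.
Hence L(R) ∩ L(S) ≠ ∅.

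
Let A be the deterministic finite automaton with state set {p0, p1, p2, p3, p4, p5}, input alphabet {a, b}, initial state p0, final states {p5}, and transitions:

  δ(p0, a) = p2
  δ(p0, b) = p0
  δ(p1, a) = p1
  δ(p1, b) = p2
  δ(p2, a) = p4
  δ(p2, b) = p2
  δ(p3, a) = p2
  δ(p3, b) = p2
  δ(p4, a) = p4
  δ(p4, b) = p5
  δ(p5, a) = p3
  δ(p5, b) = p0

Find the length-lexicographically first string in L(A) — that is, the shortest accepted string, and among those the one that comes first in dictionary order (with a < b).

aab

A breadth-first search from p0 reaches an accepting state first via the path p0 → p2 → p4 → p5 on input aab.
No string of length < 3 is accepted (BFS exhausts all shorter strings without reaching an accepting state), and aab is the lexicographically least accepting string of length 3.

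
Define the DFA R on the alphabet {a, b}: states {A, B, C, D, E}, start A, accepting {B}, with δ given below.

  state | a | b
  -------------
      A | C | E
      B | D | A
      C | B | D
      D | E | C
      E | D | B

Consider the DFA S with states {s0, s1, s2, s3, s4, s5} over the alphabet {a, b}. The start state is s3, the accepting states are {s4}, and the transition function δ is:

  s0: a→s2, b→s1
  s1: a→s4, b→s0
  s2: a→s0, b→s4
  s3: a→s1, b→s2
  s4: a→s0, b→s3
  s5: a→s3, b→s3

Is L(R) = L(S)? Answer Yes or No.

Exploring the product automaton R × S from the start pair (A, s3), following both machines on each input symbol, reaches 5 state pairs: (A, s3), (C, s1), (E, s2), (B, s4), (D, s0).
R accepts in {B} and S accepts in {s4}. In every reachable pair the two components are either both accepting — (B, s4) — or both non-accepting, so no string is accepted by exactly one of the machines: L(R) \ L(S) and L(S) \ L(R) are both empty.
Hence every string is accepted by R iff it is accepted by S, and the two languages coincide.

Yes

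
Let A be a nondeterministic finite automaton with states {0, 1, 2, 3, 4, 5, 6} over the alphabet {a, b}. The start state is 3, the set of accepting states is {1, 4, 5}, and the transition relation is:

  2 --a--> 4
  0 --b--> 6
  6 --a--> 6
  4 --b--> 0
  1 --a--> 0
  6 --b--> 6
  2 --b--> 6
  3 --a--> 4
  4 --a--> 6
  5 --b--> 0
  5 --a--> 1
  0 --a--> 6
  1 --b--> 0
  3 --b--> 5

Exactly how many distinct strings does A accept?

3

The useful subgraph on states {1, 3, 4, 5} is acyclic, so L(A) is finite; the longest accepting path visits 3 useful states, giving maximum string length 2.
Counting accepting paths from 3 by length: 2 of length 1, 1 of length 2. Total 3.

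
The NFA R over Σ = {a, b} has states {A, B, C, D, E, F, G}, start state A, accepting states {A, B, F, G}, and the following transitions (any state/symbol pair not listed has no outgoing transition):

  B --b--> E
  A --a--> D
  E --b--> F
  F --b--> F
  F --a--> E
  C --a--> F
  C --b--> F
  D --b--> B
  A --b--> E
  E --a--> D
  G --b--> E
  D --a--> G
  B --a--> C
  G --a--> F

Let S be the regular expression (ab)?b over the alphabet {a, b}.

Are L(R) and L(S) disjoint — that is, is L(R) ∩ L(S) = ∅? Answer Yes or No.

Converting the expression S to a DFA (subset construction, then merging equivalent states) gives the minimal DFA with states {s0, s1, s2, s3, s4}, start state s0, accepting states {s2} and transitions s0: a→s1, b→s2; s1: a→s3, b→s4; s2: a→s3, b→s3; s3: a→s3, b→s3; s4: a→s3, b→s2.
Exploring the product automaton R × S from the start pair (A, s0), following both machines on each input symbol, reaches 10 state pairs: (A, s0), (D, s1), (E, s2), (G, s3), (B, s4), (D, s3), (F, s3), (E, s3), (C, s3), (B, s3).
R accepts in {A, B, F, G} and S accepts in {s2}; no reachable pair has both components accepting, so no string drives both machines to acceptance simultaneously and L(R) ∩ L(S) = ∅.
So no string is accepted by both, and the intersection is empty.

Yes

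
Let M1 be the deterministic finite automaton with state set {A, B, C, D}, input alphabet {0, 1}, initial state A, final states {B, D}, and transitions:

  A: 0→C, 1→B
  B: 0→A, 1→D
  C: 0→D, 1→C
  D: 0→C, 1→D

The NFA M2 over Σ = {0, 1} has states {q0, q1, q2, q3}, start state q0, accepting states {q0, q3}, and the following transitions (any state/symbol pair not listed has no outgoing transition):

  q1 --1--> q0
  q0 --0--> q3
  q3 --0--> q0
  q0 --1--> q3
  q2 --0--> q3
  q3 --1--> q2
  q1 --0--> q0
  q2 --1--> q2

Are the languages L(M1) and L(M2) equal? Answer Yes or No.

No

The string 11 is accepted by M1 but rejected by M2.
So L(M1) ≠ L(M2).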